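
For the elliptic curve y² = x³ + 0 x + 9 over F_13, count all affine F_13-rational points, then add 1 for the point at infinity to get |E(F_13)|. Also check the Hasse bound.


Affine points = {(0, 3), (0, 10), (1, 6), (1, 7), (2, 2), (2, 11), (3, 6), (3, 7), (5, 2), (5, 11), (6, 2), (6, 11), (7, 1), (7, 12), (8, 1), (8, 12), (9, 6), (9, 7), (11, 1), (11, 12)}; affine count = 20; |E(F_13)| = 21.

Discriminant check: Δ ∝ 4a³ + 27b² = 4·0³ + 27·9² = 4·0 + 27·81 ≡ 3 (mod 13). Nonzero ⇒ E is nonsingular.
For each x ∈ F_13, compute rhs = x³ + 0·x + 9 mod 13, then count y ∈ F_13 with y² ≡ rhs.
  x = 0: rhs = 9, matching y values: 3, 10 (2 points).
  x = 1: rhs = 10, matching y values: 6, 7 (2 points).
  x = 2: rhs = 4, matching y values: 2, 11 (2 points).
  x = 3: rhs = 10, matching y values: 6, 7 (2 points).
  x = 4: rhs = 8, matching y values: none (0 points).
  x = 5: rhs = 4, matching y values: 2, 11 (2 points).
  x = 6: rhs = 4, matching y values: 2, 11 (2 points).
  x = 7: rhs = 1, matching y values: 1, 12 (2 points).
  x = 8: rhs = 1, matching y values: 1, 12 (2 points).
  x = 9: rhs = 10, matching y values: 6, 7 (2 points).
  x = 10: rhs = 8, matching y values: none (0 points).
  x = 11: rhs = 1, matching y values: 1, 12 (2 points).
  x = 12: rhs = 8, matching y values: none (0 points).
Total affine count: 20.
Full point count |E(F_13)| = 20 + 1 = 21.
Hasse bound: |21 − (13+1)| = |7| = 7 ≤ 2√13 ≈ 7.2111 ✓.


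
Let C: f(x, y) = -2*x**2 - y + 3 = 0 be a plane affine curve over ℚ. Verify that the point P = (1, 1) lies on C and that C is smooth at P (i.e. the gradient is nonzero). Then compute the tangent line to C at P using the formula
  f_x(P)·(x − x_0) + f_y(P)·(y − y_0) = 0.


Tangent line at P: -4*x - y + 5 = 0.

Step 1: f(1, 1) = 0, so P lies on C.
Step 2: partial derivatives
  f_x(x, y) = -4*x, f_y(x, y) = -1.
  f_x(P) = -4, f_y(P) = -1 (gradient nonzero, so P is smooth).
Step 3: tangent line at P: -4·(x − 1) + -1·(y − 1) = 0.
Expanding: -4*x - y + 5 = 0.


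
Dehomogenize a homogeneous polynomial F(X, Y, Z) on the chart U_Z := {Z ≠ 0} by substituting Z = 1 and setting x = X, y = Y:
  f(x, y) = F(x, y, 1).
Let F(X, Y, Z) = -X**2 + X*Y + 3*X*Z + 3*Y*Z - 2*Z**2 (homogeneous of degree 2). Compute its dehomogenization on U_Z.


f(x, y) = -x**2 + x*y + 3*x + 3*y - 2

On U_Z we set Z = 1. Each monomial c·X^i·Y^j·Z^k in F becomes c·x^i·y^j·1^k = c·x^i·y^j.
Substituting Z = 1: F(X, Y, 1) = -x**2 + x*y + 3*x + 3*y - 2.
Note: deg(f) ≤ deg(F) = 2; strict inequality happens when F is divisible by Z (lost terms).


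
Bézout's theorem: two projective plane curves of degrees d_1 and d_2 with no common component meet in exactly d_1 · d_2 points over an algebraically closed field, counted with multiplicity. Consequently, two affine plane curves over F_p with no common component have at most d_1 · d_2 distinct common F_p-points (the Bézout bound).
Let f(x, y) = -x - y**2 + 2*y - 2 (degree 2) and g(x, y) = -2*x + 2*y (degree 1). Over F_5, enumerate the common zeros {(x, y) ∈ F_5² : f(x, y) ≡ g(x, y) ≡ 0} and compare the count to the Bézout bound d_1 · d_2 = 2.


Common zeros: ∅; count = 0; Bézout bound = 2.

deg(f) = 2, deg(g) = 1, so Bézout bound = 2.
Scan x ∈ F_5. For each x, list the y ∈ F_5 with f(x, y) ≡ 0 and those with g(x, y) ≡ 0 (mod 5); the common zeros in that column are the intersection.
  x = 0: f ≡ 0 at y ∈ {3, 4}; g ≡ 0 at y ∈ {0}; common: ∅.
  x = 1: f ≡ 0 at y ∈ ∅; g ≡ 0 at y ∈ {1}; common: ∅.
  x = 2: f ≡ 0 at y ∈ ∅; g ≡ 0 at y ∈ {2}; common: ∅.
  x = 3: f ≡ 0 at y ∈ {0, 2}; g ≡ 0 at y ∈ {3}; common: ∅.
  x = 4: f ≡ 0 at y ∈ {1}; g ≡ 0 at y ∈ {4}; common: ∅.
Collecting: common zeros = ∅, so the count is 0.
Comparison with the Bézout bound: 0 ≤ 2 = deg(f)·deg(g), as expected for curves with no common component (the affine F_5-count falls short of the bound because intersections may lie at infinity, over extension fields, or carry multiplicity).


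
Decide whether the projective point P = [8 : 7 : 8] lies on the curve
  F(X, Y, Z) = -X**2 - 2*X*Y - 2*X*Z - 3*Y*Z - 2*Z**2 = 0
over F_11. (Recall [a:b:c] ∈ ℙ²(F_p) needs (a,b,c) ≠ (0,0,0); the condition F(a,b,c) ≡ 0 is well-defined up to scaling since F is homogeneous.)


F(8,7,8) ≡ 5 (mod 11); P is NOT on the curve.

Evaluate F(8, 7, 8) term-by-term (mod 11).
  -X**2 ↦ -1·64·1·1 = -64
  -2*X*Y ↦ -2·8·7·1 = -112
  -2*X*Z ↦ -2·8·1·8 = -128
  -3*Y*Z ↦ -3·1·7·8 = -168
  -2*Z**2 ↦ -2·1·1·64 = -128
Sum: F(8, 7, 8) = (-64) + (-112) + (-128) + (-168) + (-128) = -600.
Reducing mod 11: -600 ≡ 5 (mod 11).
Since F(a, b, c) ≡ 5 ≠ 0 (mod 11), P does NOT lie on the curve.


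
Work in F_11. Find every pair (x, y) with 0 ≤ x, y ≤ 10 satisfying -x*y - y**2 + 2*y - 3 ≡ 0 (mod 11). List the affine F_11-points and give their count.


Affine F_11-points: {(0, 4), (0, 9), (1, 6), (3, 5), (4, 2), (4, 7), (6, 8), (6, 10), (9, 1), (9, 3)}; count = 10.

For each of the 121 pairs (x, y) ∈ F_11², evaluate f(x, y) mod 11. Record the zeros.
  x = 0: [0↦8, 1↦9, 2↦8, 3↦5, 4↦0, 5↦4, 6↦6, 7↦6, 8↦4, 9↦0, 10↦5]  zeros at y ∈ {4, 9}
  x = 1: [0↦8, 1↦8, 2↦6, 3↦2, 4↦7, 5↦10, 6↦0, 7↦10, 8↦7, 9↦2, 10↦6]  zeros at y ∈ {6}
  x = 2: [0↦8, 1↦7, 2↦4, 3↦10, 4↦3, 5↦5, 6↦5, 7↦3, 8↦10, 9↦4, 10↦7]  zeros at y ∈ ∅
  x = 3: [0↦8, 1↦6, 2↦2, 3↦7, 4↦10, 5↦0, 6↦10, 7↦7, 8↦2, 9↦6, 10↦8]  zeros at y ∈ {5}
  x = 4: [0↦8, 1↦5, 2↦0, 3↦4, 4↦6, 5↦6, 6↦4, 7↦0, 8↦5, 9↦8, 10↦9]  zeros at y ∈ {2, 7}
  x = 5: [0↦8, 1↦4, 2↦9, 3↦1, 4↦2, 5↦1, 6↦9, 7↦4, 8↦8, 9↦10, 10↦10]  zeros at y ∈ ∅
  x = 6: [0↦8, 1↦3, 2↦7, 3↦9, 4↦9, 5↦7, 6↦3, 7↦8, 8↦0, 9↦1, 10↦0]  zeros at y ∈ {8, 10}
  x = 7: [0↦8, 1↦2, 2↦5, 3↦6, 4↦5, 5↦2, 6↦8, 7↦1, 8↦3, 9↦3, 10↦1]  zeros at y ∈ ∅
  x = 8: [0↦8, 1↦1, 2↦3, 3↦3, 4↦1, 5↦8, 6↦2, 7↦5, 8↦6, 9↦5, 10↦2]  zeros at y ∈ ∅
  x = 9: [0↦8, 1↦0, 2↦1, 3↦0, 4↦8, 5↦3, 6↦7, 7↦9, 8↦9, 9↦7, 10↦3]  zeros at y ∈ {1, 3}
  x = 10: [0↦8, 1↦10, 2↦10, 3↦8, 4↦4, 5↦9, 6↦1, 7↦2, 8↦1, 9↦9, 10↦4]  zeros at y ∈ ∅
Collecting zeros: affine points = {(0, 4), (0, 9), (1, 6), (3, 5), (4, 2), (4, 7), (6, 8), (6, 10), (9, 1), (9, 3)}.
Total count |C(F_11)_aff| = 10.


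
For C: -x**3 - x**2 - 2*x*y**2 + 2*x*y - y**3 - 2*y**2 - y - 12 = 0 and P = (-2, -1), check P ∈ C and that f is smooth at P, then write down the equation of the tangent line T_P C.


Tangent line at P: -12*x - 12*y - 36 = 0.

Step 1: f(-2, -1) = 0, so P lies on C.
Step 2: partial derivatives
  f_x(x, y) = -3*x**2 - 2*x - 2*y**2 + 2*y, f_y(x, y) = -4*x*y + 2*x - 3*y**2 - 4*y - 1.
  f_x(P) = -12, f_y(P) = -12 (gradient nonzero, so P is smooth).
Step 3: tangent line at P: -12·(x − -2) + -12·(y − -1) = 0.
Expanding: -12*x - 12*y - 36 = 0.


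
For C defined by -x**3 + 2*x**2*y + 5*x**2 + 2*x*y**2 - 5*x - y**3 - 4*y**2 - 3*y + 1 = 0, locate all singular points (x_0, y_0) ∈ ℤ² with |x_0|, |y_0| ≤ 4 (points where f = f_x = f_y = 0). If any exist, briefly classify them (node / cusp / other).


Singular points: {(1, -1)}; classification: cusp.

Compute partial derivatives:
  f_x = -3*x**2 + 4*x*y + 10*x + 2*y**2 - 5.
  f_y = 2*x**2 + 4*x*y - 3*y**2 - 8*y - 3.
Scan x_0 ∈ {−4, ..., 4}. For each x_0, f_y(x_0, y) is a polynomial in y; find its integer roots y ∈ {−4, ..., 4}, then test f_x and f at those candidates.
  x = -4: f_y(-4, y) = -3*y**2 - 24*y + 29; no integer root y with |y| ≤ 4.
  x = -3: f_y(-3, y) = -3*y**2 - 20*y + 15; no integer root y with |y| ≤ 4.
  x = -2: f_y(-2, y) = -3*y**2 - 16*y + 5; no integer root y with |y| ≤ 4.
  x = -1: f_y(-1, y) = -3*y**2 - 12*y - 1; no integer root y with |y| ≤ 4.
  x = 0: f_y(0, y) = -3*y**2 - 8*y - 3; no integer root y with |y| ≤ 4.
  x = 1: f_y(1, y) = -3*y**2 - 4*y - 1; vanishes at y ∈ {-1}. (1, -1): f_x = 0, f = 0 — SINGULAR.
  x = 2: f_y(2, y) = 5 - 3*y**2; no integer root y with |y| ≤ 4.
  x = 3: f_y(3, y) = -3*y**2 + 4*y + 15; vanishes at y ∈ {3}. (3, 3): f_x = 52 ≠ 0.
  x = 4: f_y(4, y) = -3*y**2 + 8*y + 29; no integer root y with |y| ≤ 4.
Only singular point on the grid: (1, -1).
Classify: substitute x = 1 + u, y = -1 + v and expand: f = -u**3 + 2*u**2*v + 2*u*v**2 - v**3 + v**2.
No constant or linear terms (consistent with a singular point). Quadratic part: v**2. Cubic part: -u**3 + 2*u**2*v + 2*u*v**2 - v**3.
The quadratic part v**2 is a perfect square, so there is a single (double) tangent line v = 0, i.e. y = -1. Restricting the cubic part to that line (v = 0) leaves -u**3 ≠ 0, so f is not divisible by v and the branch is v² ≈ u**3 to lowest order — this is a cusp.
Classification: cusp.


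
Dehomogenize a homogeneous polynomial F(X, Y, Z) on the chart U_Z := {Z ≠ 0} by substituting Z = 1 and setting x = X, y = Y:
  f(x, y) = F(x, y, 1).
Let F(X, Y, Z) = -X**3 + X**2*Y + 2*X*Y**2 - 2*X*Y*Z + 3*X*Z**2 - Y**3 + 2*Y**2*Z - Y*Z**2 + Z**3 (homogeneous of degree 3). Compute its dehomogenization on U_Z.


f(x, y) = -x**3 + x**2*y + 2*x*y**2 - 2*x*y + 3*x - y**3 + 2*y**2 - y + 1

On U_Z we set Z = 1. Each monomial c·X^i·Y^j·Z^k in F becomes c·x^i·y^j·1^k = c·x^i·y^j.
Substituting Z = 1: F(X, Y, 1) = -x**3 + x**2*y + 2*x*y**2 - 2*x*y + 3*x - y**3 + 2*y**2 - y + 1.
Note: deg(f) ≤ deg(F) = 3; strict inequality happens when F is divisible by Z (lost terms).


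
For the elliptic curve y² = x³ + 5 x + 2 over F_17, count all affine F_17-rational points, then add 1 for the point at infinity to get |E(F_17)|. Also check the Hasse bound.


Affine points = {(0, 6), (0, 11), (1, 5), (1, 12), (4, 1), (4, 16), (5, 4), (5, 13), (10, 7), (10, 10), (15, 1), (15, 16), (16, 8), (16, 9)}; affine count = 14; |E(F_17)| = 15.

Discriminant check: Δ ∝ 4a³ + 27b² = 4·5³ + 27·2² = 4·125 + 27·4 ≡ 13 (mod 17). Nonzero ⇒ E is nonsingular.
For each x ∈ F_17, compute rhs = x³ + 5·x + 2 mod 17, then count y ∈ F_17 with y² ≡ rhs.
  x = 0: rhs = 2, matching y values: 6, 11 (2 points).
  x = 1: rhs = 8, matching y values: 5, 12 (2 points).
  x = 2: rhs = 3, matching y values: none (0 points).
  x = 3: rhs = 10, matching y values: none (0 points).
  x = 4: rhs = 1, matching y values: 1, 16 (2 points).
  x = 5: rhs = 16, matching y values: 4, 13 (2 points).
  x = 6: rhs = 10, matching y values: none (0 points).
  x = 7: rhs = 6, matching y values: none (0 points).
  x = 8: rhs = 10, matching y values: none (0 points).
  x = 9: rhs = 11, matching y values: none (0 points).
  x = 10: rhs = 15, matching y values: 7, 10 (2 points).
  x = 11: rhs = 11, matching y values: none (0 points).
  x = 12: rhs = 5, matching y values: none (0 points).
  x = 13: rhs = 3, matching y values: none (0 points).
  x = 14: rhs = 11, matching y values: none (0 points).
  x = 15: rhs = 1, matching y values: 1, 16 (2 points).
  x = 16: rhs = 13, matching y values: 8, 9 (2 points).
Total affine count: 14.
Full point count |E(F_17)| = 14 + 1 = 15.
Hasse bound: |15 − (17+1)| = |-3| = 3 ≤ 2√17 ≈ 8.2462 ✓.


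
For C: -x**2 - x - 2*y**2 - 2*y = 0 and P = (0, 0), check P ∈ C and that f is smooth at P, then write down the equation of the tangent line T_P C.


Tangent line at P: -x - 2*y = 0.

Step 1: f(0, 0) = 0, so P lies on C.
Step 2: partial derivatives
  f_x(x, y) = -2*x - 1, f_y(x, y) = -4*y - 2.
  f_x(P) = -1, f_y(P) = -2 (gradient nonzero, so P is smooth).
Step 3: tangent line at P: -1·(x − 0) + -2·(y − 0) = 0.
Expanding: -x - 2*y = 0.


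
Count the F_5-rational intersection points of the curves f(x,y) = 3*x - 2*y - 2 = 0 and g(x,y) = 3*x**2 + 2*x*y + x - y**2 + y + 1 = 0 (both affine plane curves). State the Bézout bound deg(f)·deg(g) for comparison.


Common zeros: {(1, 3)}; count = 1; Bézout bound = 2.

deg(f) = 1, deg(g) = 2, so Bézout bound = 2.
Scan x ∈ F_5. For each x, list the y ∈ F_5 with f(x, y) ≡ 0 and those with g(x, y) ≡ 0 (mod 5); the common zeros in that column are the intersection.
  x = 0: f ≡ 0 at y ∈ {4}; g ≡ 0 at y ∈ {3}; common: ∅.
  x = 1: f ≡ 0 at y ∈ {3}; g ≡ 0 at y ∈ {0, 3}; common: {3}.
  x = 2: f ≡ 0 at y ∈ {2}; g ≡ 0 at y ∈ {0}; common: ∅.
  x = 3: f ≡ 0 at y ∈ {1}; g ≡ 0 at y ∈ ∅; common: ∅.
  x = 4: f ≡ 0 at y ∈ {0}; g ≡ 0 at y ∈ ∅; common: ∅.
Collecting: common zeros = {(1, 3)}, so the count is 1.
Comparison with the Bézout bound: 1 ≤ 2 = deg(f)·deg(g), as expected for curves with no common component (the affine F_5-count falls short of the bound because intersections may lie at infinity, over extension fields, or carry multiplicity).


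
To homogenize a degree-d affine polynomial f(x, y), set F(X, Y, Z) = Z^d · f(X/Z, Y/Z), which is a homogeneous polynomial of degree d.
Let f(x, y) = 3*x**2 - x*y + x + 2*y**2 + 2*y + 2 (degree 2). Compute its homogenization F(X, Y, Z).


F(X, Y, Z) = 3*X**2 - X*Y + X*Z + 2*Y**2 + 2*Y*Z + 2*Z**2

deg(f) = 2.
Substitute x = X/Z, y = Y/Z into f, then multiply by Z^2.
  monomial 3·x^2·y^0 ↦ 3·X^2·Y^0·Z^0.
  monomial -1·x^1·y^1 ↦ -1·X^1·Y^1·Z^0.
  monomial 1·x^1·y^0 ↦ 1·X^1·Y^0·Z^1.
  monomial 2·x^0·y^2 ↦ 2·X^0·Y^2·Z^0.
  monomial 2·x^0·y^1 ↦ 2·X^0·Y^1·Z^1.
  monomial 2·x^0·y^0 ↦ 2·X^0·Y^0·Z^2.
Collecting: F(X, Y, Z) = 3*X**2 - X*Y + X*Z + 2*Y**2 + 2*Y*Z + 2*Z**2.


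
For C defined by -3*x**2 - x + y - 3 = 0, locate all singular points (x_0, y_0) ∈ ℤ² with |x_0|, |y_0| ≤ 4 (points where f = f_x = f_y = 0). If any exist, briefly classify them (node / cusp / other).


No singular points in the scanned grid; C is smooth there.

Compute partial derivatives:
  f_x = -6*x - 1.
  f_y = 1.
f_y = 1 is a nonzero constant, so f_y never vanishes: no point (x, y) can satisfy f = f_x = f_y = 0. In particular no (x, y) ∈ {−4, ..., 4}² is singular; the curve is smooth.


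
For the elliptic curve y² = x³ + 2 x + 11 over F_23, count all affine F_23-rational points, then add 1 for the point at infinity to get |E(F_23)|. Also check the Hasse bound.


Affine points = {(2, 0), (5, 10), (5, 13), (6, 3), (6, 20), (7, 0), (13, 7), (13, 16), (14, 0), (15, 9), (15, 14), (17, 6), (17, 17), (19, 10), (19, 13), (20, 1), (20, 22), (22, 10), (22, 13)}; affine count = 19; |E(F_23)| = 20.

Discriminant check: Δ ∝ 4a³ + 27b² = 4·2³ + 27·11² = 4·8 + 27·121 ≡ 10 (mod 23). Nonzero ⇒ E is nonsingular.
For each x ∈ F_23, compute rhs = x³ + 2·x + 11 mod 23, then count y ∈ F_23 with y² ≡ rhs.
  x = 0: rhs = 11, matching y values: none (0 points).
  x = 1: rhs = 14, matching y values: none (0 points).
  x = 2: rhs = 0, matching y values: 0 (1 points).
  x = 3: rhs = 21, matching y values: none (0 points).
  x = 4: rhs = 14, matching y values: none (0 points).
  x = 5: rhs = 8, matching y values: 10, 13 (2 points).
  x = 6: rhs = 9, matching y values: 3, 20 (2 points).
  x = 7: rhs = 0, matching y values: 0 (1 points).
  x = 8: rhs = 10, matching y values: none (0 points).
  x = 9: rhs = 22, matching y values: none (0 points).
  x = 10: rhs = 19, matching y values: none (0 points).
  x = 11: rhs = 7, matching y values: none (0 points).
  x = 12: rhs = 15, matching y values: none (0 points).
  x = 13: rhs = 3, matching y values: 7, 16 (2 points).
  x = 14: rhs = 0, matching y values: 0 (1 points).
  x = 15: rhs = 12, matching y values: 9, 14 (2 points).
  x = 16: rhs = 22, matching y values: none (0 points).
  x = 17: rhs = 13, matching y values: 6, 17 (2 points).
  x = 18: rhs = 14, matching y values: none (0 points).
  x = 19: rhs = 8, matching y values: 10, 13 (2 points).
  x = 20: rhs = 1, matching y values: 1, 22 (2 points).
  x = 21: rhs = 22, matching y values: none (0 points).
  x = 22: rhs = 8, matching y values: 10, 13 (2 points).
Total affine count: 19.
Full point count |E(F_23)| = 19 + 1 = 20.
Hasse bound: |20 − (23+1)| = |-4| = 4 ≤ 2√23 ≈ 9.5917 ✓.


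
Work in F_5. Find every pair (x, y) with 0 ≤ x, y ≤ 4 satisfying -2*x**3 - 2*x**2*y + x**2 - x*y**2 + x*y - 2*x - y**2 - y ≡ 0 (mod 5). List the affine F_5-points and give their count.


Affine F_5-points: {(0, 0), (0, 4), (1, 2), (3, 3), (4, 0)}; count = 5.

For each of the 25 pairs (x, y) ∈ F_5², evaluate f(x, y) mod 5. Record the zeros.
  x = 0: [0↦0, 1↦3, 2↦4, 3↦3, 4↦0]  zeros at y ∈ {0, 4}
  x = 1: [0↦2, 1↦3, 2↦0, 3↦3, 4↦2]  zeros at y ∈ {2}
  x = 2: [0↦4, 1↦4, 2↦3, 3↦1, 4↦3]  zeros at y ∈ ∅
  x = 3: [0↦4, 1↦4, 2↦1, 3↦0, 4↦1]  zeros at y ∈ {3}
  x = 4: [0↦0, 1↦1, 2↦2, 3↦3, 4↦4]  zeros at y ∈ {0}
Collecting zeros: affine points = {(0, 0), (0, 4), (1, 2), (3, 3), (4, 0)}.
Total count |C(F_5)_aff| = 5.


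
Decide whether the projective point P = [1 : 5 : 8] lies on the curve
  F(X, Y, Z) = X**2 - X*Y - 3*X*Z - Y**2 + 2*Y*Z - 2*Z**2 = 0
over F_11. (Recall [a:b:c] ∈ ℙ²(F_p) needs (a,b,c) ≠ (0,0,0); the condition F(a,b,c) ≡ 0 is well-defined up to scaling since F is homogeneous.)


F(1,5,8) ≡ 9 (mod 11); P is NOT on the curve.

Evaluate F(1, 5, 8) term-by-term (mod 11).
  X**2 ↦ 1·1·1·1 = 1
  -X*Y ↦ -1·1·5·1 = -5
  -3*X*Z ↦ -3·1·1·8 = -24
  -Y**2 ↦ -1·1·25·1 = -25
  2*Y*Z ↦ 2·1·5·8 = 80
  -2*Z**2 ↦ -2·1·1·64 = -128
Sum: F(1, 5, 8) = (1) + (-5) + (-24) + (-25) + (80) + (-128) = -101.
Reducing mod 11: -101 ≡ 9 (mod 11).
Since F(a, b, c) ≡ 9 ≠ 0 (mod 11), P does NOT lie on the curve.


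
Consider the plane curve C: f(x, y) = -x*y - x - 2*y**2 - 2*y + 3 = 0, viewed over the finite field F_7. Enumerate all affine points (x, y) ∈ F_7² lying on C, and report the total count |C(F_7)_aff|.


Affine F_7-points: {(0, 3), (1, 4), (1, 5), (3, 0), (3, 1), (4, 2)}; count = 6.

For each of the 49 pairs (x, y) ∈ F_7², evaluate f(x, y) mod 7. Record the zeros.
  x = 0: [0↦3, 1↦6, 2↦5, 3↦0, 4↦5, 5↦6, 6↦3]  zeros at y ∈ {3}
  x = 1: [0↦2, 1↦4, 2↦2, 3↦3, 4↦0, 5↦0, 6↦3]  zeros at y ∈ {4, 5}
  x = 2: [0↦1, 1↦2, 2↦6, 3↦6, 4↦2, 5↦1, 6↦3]  zeros at y ∈ ∅
  x = 3: [0↦0, 1↦0, 2↦3, 3↦2, 4↦4, 5↦2, 6↦3]  zeros at y ∈ {0, 1}
  x = 4: [0↦6, 1↦5, 2↦0, 3↦5, 4↦6, 5↦3, 6↦3]  zeros at y ∈ {2}
  x = 5: [0↦5, 1↦3, 2↦4, 3↦1, 4↦1, 5↦4, 6↦3]  zeros at y ∈ ∅
  x = 6: [0↦4, 1↦1, 2↦1, 3↦4, 4↦3, 5↦5, 6↦3]  zeros at y ∈ ∅
Collecting zeros: affine points = {(0, 3), (1, 4), (1, 5), (3, 0), (3, 1), (4, 2)}.
Total count |C(F_7)_aff| = 6.


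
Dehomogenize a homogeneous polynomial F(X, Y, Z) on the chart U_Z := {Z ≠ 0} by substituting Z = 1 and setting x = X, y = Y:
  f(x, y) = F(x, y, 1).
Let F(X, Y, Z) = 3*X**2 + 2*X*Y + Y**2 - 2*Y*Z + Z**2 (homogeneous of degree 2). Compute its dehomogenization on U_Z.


f(x, y) = 3*x**2 + 2*x*y + y**2 - 2*y + 1

On U_Z we set Z = 1. Each monomial c·X^i·Y^j·Z^k in F becomes c·x^i·y^j·1^k = c·x^i·y^j.
Substituting Z = 1: F(X, Y, 1) = 3*x**2 + 2*x*y + y**2 - 2*y + 1.
Note: deg(f) ≤ deg(F) = 2; strict inequality happens when F is divisible by Z (lost terms).


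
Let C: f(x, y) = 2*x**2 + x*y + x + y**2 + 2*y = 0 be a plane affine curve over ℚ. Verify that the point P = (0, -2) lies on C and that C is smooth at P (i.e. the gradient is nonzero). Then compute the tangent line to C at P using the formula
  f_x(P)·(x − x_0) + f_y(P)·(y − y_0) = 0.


Tangent line at P: -x - 2*y - 4 = 0.

Step 1: f(0, -2) = 0, so P lies on C.
Step 2: partial derivatives
  f_x(x, y) = 4*x + y + 1, f_y(x, y) = x + 2*y + 2.
  f_x(P) = -1, f_y(P) = -2 (gradient nonzero, so P is smooth).
Step 3: tangent line at P: -1·(x − 0) + -2·(y − -2) = 0.
Expanding: -x - 2*y - 4 = 0.


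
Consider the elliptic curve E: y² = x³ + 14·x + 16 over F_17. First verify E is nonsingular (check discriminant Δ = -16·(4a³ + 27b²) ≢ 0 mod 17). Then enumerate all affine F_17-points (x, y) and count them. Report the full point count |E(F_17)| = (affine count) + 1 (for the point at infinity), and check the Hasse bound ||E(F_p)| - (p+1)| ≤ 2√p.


Affine points = {(0, 4), (0, 13), (2, 1), (2, 16), (3, 0), (4, 0), (7, 7), (7, 10), (9, 2), (9, 15), (10, 0), (12, 5), (12, 12), (13, 7), (13, 10), (14, 7), (14, 10), (16, 1), (16, 16)}; affine count = 19; |E(F_17)| = 20.

Discriminant check: Δ ∝ 4a³ + 27b² = 4·14³ + 27·16² = 4·2744 + 27·256 ≡ 4 (mod 17). Nonzero ⇒ E is nonsingular.
For each x ∈ F_17, compute rhs = x³ + 14·x + 16 mod 17, then count y ∈ F_17 with y² ≡ rhs.
  x = 0: rhs = 16, matching y values: 4, 13 (2 points).
  x = 1: rhs = 14, matching y values: none (0 points).
  x = 2: rhs = 1, matching y values: 1, 16 (2 points).
  x = 3: rhs = 0, matching y values: 0 (1 points).
  x = 4: rhs = 0, matching y values: 0 (1 points).
  x = 5: rhs = 7, matching y values: none (0 points).
  x = 6: rhs = 10, matching y values: none (0 points).
  x = 7: rhs = 15, matching y values: 7, 10 (2 points).
  x = 8: rhs = 11, matching y values: none (0 points).
  x = 9: rhs = 4, matching y values: 2, 15 (2 points).
  x = 10: rhs = 0, matching y values: 0 (1 points).
  x = 11: rhs = 5, matching y values: none (0 points).
  x = 12: rhs = 8, matching y values: 5, 12 (2 points).
  x = 13: rhs = 15, matching y values: 7, 10 (2 points).
  x = 14: rhs = 15, matching y values: 7, 10 (2 points).
  x = 15: rhs = 14, matching y values: none (0 points).
  x = 16: rhs = 1, matching y values: 1, 16 (2 points).
Total affine count: 19.
Full point count |E(F_17)| = 19 + 1 = 20.
Hasse bound: |20 − (17+1)| = |2| = 2 ≤ 2√17 ≈ 8.2462 ✓.


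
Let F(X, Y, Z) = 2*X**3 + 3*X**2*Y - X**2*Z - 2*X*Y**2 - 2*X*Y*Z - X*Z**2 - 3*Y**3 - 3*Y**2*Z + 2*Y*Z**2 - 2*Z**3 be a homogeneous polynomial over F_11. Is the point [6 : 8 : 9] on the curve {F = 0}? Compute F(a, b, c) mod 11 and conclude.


F(6,8,9) ≡ 4 (mod 11); P is NOT on the curve.

Evaluate F(6, 8, 9) term-by-term (mod 11).
  2*X**3 ↦ 2·216·1·1 = 432
  3*X**2*Y ↦ 3·36·8·1 = 864
  -X**2*Z ↦ -1·36·1·9 = -324
  -2*X*Y**2 ↦ -2·6·64·1 = -768
  -2*X*Y*Z ↦ -2·6·8·9 = -864
  -X*Z**2 ↦ -1·6·1·81 = -486
  -3*Y**3 ↦ -3·1·512·1 = -1536
  -3*Y**2*Z ↦ -3·1·64·9 = -1728
  2*Y*Z**2 ↦ 2·1·8·81 = 1296
  -2*Z**3 ↦ -2·1·1·729 = -1458
Sum: F(6, 8, 9) = (432) + (864) + (-324) + (-768) + (-864) + (-486) + (-1536) + (-1728) + (1296) + (-1458) = -4572.
Reducing mod 11: -4572 ≡ 4 (mod 11).
Since F(a, b, c) ≡ 4 ≠ 0 (mod 11), P does NOT lie on the curve.


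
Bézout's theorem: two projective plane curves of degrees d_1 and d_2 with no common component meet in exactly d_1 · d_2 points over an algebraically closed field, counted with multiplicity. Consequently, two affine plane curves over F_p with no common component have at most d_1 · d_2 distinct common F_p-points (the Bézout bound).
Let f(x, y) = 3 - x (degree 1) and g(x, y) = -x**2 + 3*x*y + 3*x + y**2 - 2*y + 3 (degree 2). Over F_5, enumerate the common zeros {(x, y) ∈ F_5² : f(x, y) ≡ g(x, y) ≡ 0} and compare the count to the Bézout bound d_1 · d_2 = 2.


Common zeros: ∅; count = 0; Bézout bound = 2.

deg(f) = 1, deg(g) = 2, so Bézout bound = 2.
Scan x ∈ F_5. For each x, list the y ∈ F_5 with f(x, y) ≡ 0 and those with g(x, y) ≡ 0 (mod 5); the common zeros in that column are the intersection.
  x = 0: f ≡ 0 at y ∈ ∅; g ≡ 0 at y ∈ ∅; common: ∅.
  x = 1: f ≡ 0 at y ∈ ∅; g ≡ 0 at y ∈ {0, 4}; common: ∅.
  x = 2: f ≡ 0 at y ∈ ∅; g ≡ 0 at y ∈ {0, 1}; common: ∅.
  x = 3: f ≡ 0 at y ∈ {0, 1, 2, 3, 4}; g ≡ 0 at y ∈ ∅; common: ∅.
  x = 4: f ≡ 0 at y ∈ ∅; g ≡ 0 at y ∈ {1, 4}; common: ∅.
Collecting: common zeros = ∅, so the count is 0.
Comparison with the Bézout bound: 0 ≤ 2 = deg(f)·deg(g), as expected for curves with no common component (the affine F_5-count falls short of the bound because intersections may lie at infinity, over extension fields, or carry multiplicity).


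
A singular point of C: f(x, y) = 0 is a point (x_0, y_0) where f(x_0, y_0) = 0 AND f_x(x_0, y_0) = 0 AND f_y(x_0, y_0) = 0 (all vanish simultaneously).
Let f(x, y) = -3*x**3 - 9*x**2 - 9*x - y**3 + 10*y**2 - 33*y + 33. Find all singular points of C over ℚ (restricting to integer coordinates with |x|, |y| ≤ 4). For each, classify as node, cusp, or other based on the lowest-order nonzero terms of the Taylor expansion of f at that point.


Singular points: {(-1, 3)}; classification: cusp.

Compute partial derivatives:
  f_x = -9*x**2 - 18*x - 9.
  f_y = -3*y**2 + 20*y - 33.
Scan x_0 ∈ {−4, ..., 4}. For each x_0, f_y(x_0, y) is a polynomial in y; find its integer roots y ∈ {−4, ..., 4}, then test f_x and f at those candidates.
  x = -4: f_y(-4, y) = -3*y**2 + 20*y - 33; vanishes at y ∈ {3}. (-4, 3): f_x = -81 ≠ 0.
  x = -3: f_y(-3, y) = -3*y**2 + 20*y - 33; vanishes at y ∈ {3}. (-3, 3): f_x = -36 ≠ 0.
  x = -2: f_y(-2, y) = -3*y**2 + 20*y - 33; vanishes at y ∈ {3}. (-2, 3): f_x = -9 ≠ 0.
  x = -1: f_y(-1, y) = -3*y**2 + 20*y - 33; vanishes at y ∈ {3}. (-1, 3): f_x = 0, f = 0 — SINGULAR.
  x = 0: f_y(0, y) = -3*y**2 + 20*y - 33; vanishes at y ∈ {3}. (0, 3): f_x = -9 ≠ 0.
  x = 1: f_y(1, y) = -3*y**2 + 20*y - 33; vanishes at y ∈ {3}. (1, 3): f_x = -36 ≠ 0.
  x = 2: f_y(2, y) = -3*y**2 + 20*y - 33; vanishes at y ∈ {3}. (2, 3): f_x = -81 ≠ 0.
  x = 3: f_y(3, y) = -3*y**2 + 20*y - 33; vanishes at y ∈ {3}. (3, 3): f_x = -144 ≠ 0.
  x = 4: f_y(4, y) = -3*y**2 + 20*y - 33; vanishes at y ∈ {3}. (4, 3): f_x = -225 ≠ 0.
Only singular point on the grid: (-1, 3).
Classify: substitute x = -1 + u, y = 3 + v and expand: f = -3*u**3 - v**3 + v**2.
No constant or linear terms (consistent with a singular point). Quadratic part: v**2. Cubic part: -3*u**3 - v**3.
The quadratic part v**2 is a perfect square, so there is a single (double) tangent line v = 0, i.e. y = 3. Restricting the cubic part to that line (v = 0) leaves -3*u**3 ≠ 0, so f is not divisible by v and the branch is v² ≈ 3*u**3 to lowest order — this is a cusp.
Classification: cusp.


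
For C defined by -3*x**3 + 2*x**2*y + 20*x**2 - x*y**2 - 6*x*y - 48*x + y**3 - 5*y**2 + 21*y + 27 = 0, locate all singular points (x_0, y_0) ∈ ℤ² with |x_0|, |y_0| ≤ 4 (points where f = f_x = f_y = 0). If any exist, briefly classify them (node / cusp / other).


Singular points: {(3, 3)}; classification: node.

Compute partial derivatives:
  f_x = -9*x**2 + 4*x*y + 40*x - y**2 - 6*y - 48.
  f_y = 2*x**2 - 2*x*y - 6*x + 3*y**2 - 10*y + 21.
Scan x_0 ∈ {−4, ..., 4}. For each x_0, f_y(x_0, y) is a polynomial in y; find its integer roots y ∈ {−4, ..., 4}, then test f_x and f at those candidates.
  x = -4: f_y(-4, y) = 3*y**2 - 2*y + 77; no integer root y with |y| ≤ 4.
  x = -3: f_y(-3, y) = 3*y**2 - 4*y + 57; no integer root y with |y| ≤ 4.
  x = -2: f_y(-2, y) = 3*y**2 - 6*y + 41; no integer root y with |y| ≤ 4.
  x = -1: f_y(-1, y) = 3*y**2 - 8*y + 29; no integer root y with |y| ≤ 4.
  x = 0: f_y(0, y) = 3*y**2 - 10*y + 21; no integer root y with |y| ≤ 4.
  x = 1: f_y(1, y) = 3*y**2 - 12*y + 17; no integer root y with |y| ≤ 4.
  x = 2: f_y(2, y) = 3*y**2 - 14*y + 17; no integer root y with |y| ≤ 4.
  x = 3: f_y(3, y) = 3*y**2 - 16*y + 21; vanishes at y ∈ {3}. (3, 3): f_x = 0, f = 0 — SINGULAR.
  x = 4: f_y(4, y) = 3*y**2 - 18*y + 29; no integer root y with |y| ≤ 4.
Only singular point on the grid: (3, 3).
Classify: substitute x = 3 + u, y = 3 + v and expand: f = -3*u**3 + 2*u**2*v - u**2 - u*v**2 + v**3 + v**2.
No constant or linear terms (consistent with a singular point). Quadratic part: -u**2 + v**2. Cubic part: -3*u**3 + 2*u**2*v - u*v**2 + v**3.
The quadratic part v**2 - u**2 = (v − u)(v + u) splits into two distinct linear factors, so there are two distinct tangent lines y − 3 = ±(x − 3) — this is a node (ordinary double point).
Classification: node.


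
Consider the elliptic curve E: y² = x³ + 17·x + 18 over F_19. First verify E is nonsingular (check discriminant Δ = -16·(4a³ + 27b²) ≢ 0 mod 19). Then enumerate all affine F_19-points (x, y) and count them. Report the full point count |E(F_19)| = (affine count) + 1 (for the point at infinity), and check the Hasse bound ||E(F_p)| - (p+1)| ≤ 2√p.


Affine points = {(1, 6), (1, 13), (3, 1), (3, 18), (4, 6), (4, 13), (5, 0), (7, 9), (7, 10), (8, 1), (8, 18), (9, 8), (9, 11), (11, 4), (11, 15), (13, 2), (13, 17), (14, 6), (14, 13), (15, 0), (16, 4), (16, 15), (18, 0)}; affine count = 23; |E(F_19)| = 24.

Discriminant check: Δ ∝ 4a³ + 27b² = 4·17³ + 27·18² = 4·4913 + 27·324 ≡ 14 (mod 19). Nonzero ⇒ E is nonsingular.
For each x ∈ F_19, compute rhs = x³ + 17·x + 18 mod 19, then count y ∈ F_19 with y² ≡ rhs.
  x = 0: rhs = 18, matching y values: none (0 points).
  x = 1: rhs = 17, matching y values: 6, 13 (2 points).
  x = 2: rhs = 3, matching y values: none (0 points).
  x = 3: rhs = 1, matching y values: 1, 18 (2 points).
  x = 4: rhs = 17, matching y values: 6, 13 (2 points).
  x = 5: rhs = 0, matching y values: 0 (1 points).
  x = 6: rhs = 13, matching y values: none (0 points).
  x = 7: rhs = 5, matching y values: 9, 10 (2 points).
  x = 8: rhs = 1, matching y values: 1, 18 (2 points).
  x = 9: rhs = 7, matching y values: 8, 11 (2 points).
  x = 10: rhs = 10, matching y values: none (0 points).
  x = 11: rhs = 16, matching y values: 4, 15 (2 points).
  x = 12: rhs = 12, matching y values: none (0 points).
  x = 13: rhs = 4, matching y values: 2, 17 (2 points).
  x = 14: rhs = 17, matching y values: 6, 13 (2 points).
  x = 15: rhs = 0, matching y values: 0 (1 points).
  x = 16: rhs = 16, matching y values: 4, 15 (2 points).
  x = 17: rhs = 14, matching y values: none (0 points).
  x = 18: rhs = 0, matching y values: 0 (1 points).
Total affine count: 23.
Full point count |E(F_19)| = 23 + 1 = 24.
Hasse bound: |24 − (19+1)| = |4| = 4 ≤ 2√19 ≈ 8.7178 ✓.


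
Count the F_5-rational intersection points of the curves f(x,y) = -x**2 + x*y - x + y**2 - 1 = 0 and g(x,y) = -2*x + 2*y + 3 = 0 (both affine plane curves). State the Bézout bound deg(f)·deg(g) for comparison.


Common zeros: {(0, 1), (3, 4)}; count = 2; Bézout bound = 2.

deg(f) = 2, deg(g) = 1, so Bézout bound = 2.
Scan x ∈ F_5. For each x, list the y ∈ F_5 with f(x, y) ≡ 0 and those with g(x, y) ≡ 0 (mod 5); the common zeros in that column are the intersection.
  x = 0: f ≡ 0 at y ∈ {1, 4}; g ≡ 0 at y ∈ {1}; common: {1}.
  x = 1: f ≡ 0 at y ∈ ∅; g ≡ 0 at y ∈ {2}; common: ∅.
  x = 2: f ≡ 0 at y ∈ ∅; g ≡ 0 at y ∈ {3}; common: ∅.
  x = 3: f ≡ 0 at y ∈ {3, 4}; g ≡ 0 at y ∈ {4}; common: {4}.
  x = 4: f ≡ 0 at y ∈ {3}; g ≡ 0 at y ∈ {0}; common: ∅.
Collecting: common zeros = {(0, 1), (3, 4)}, so the count is 2.
Comparison with the Bézout bound: 2 ≤ 2 = deg(f)·deg(g), as expected for curves with no common component (the bound is attained).


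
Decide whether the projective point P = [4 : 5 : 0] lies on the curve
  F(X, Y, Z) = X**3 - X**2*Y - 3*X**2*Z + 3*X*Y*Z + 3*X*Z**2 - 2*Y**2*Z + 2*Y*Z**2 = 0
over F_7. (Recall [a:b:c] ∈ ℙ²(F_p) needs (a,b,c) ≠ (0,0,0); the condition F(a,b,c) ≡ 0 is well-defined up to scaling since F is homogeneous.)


F(4,5,0) ≡ 5 (mod 7); P is NOT on the curve.

Evaluate F(4, 5, 0) term-by-term (mod 7).
  X**3 ↦ 1·64·1·1 = 64
  -X**2*Y ↦ -1·16·5·1 = -80
  -3*X**2*Z ↦ -3·16·1·0 = 0
  3*X*Y*Z ↦ 3·4·5·0 = 0
  3*X*Z**2 ↦ 3·4·1·0 = 0
  -2*Y**2*Z ↦ -2·1·25·0 = 0
  2*Y*Z**2 ↦ 2·1·5·0 = 0
Sum: F(4, 5, 0) = (64) + (-80) + (0) + (0) + (0) + (0) + (0) = -16.
Reducing mod 7: -16 ≡ 5 (mod 7).
Since F(a, b, c) ≡ 5 ≠ 0 (mod 7), P does NOT lie on the curve.


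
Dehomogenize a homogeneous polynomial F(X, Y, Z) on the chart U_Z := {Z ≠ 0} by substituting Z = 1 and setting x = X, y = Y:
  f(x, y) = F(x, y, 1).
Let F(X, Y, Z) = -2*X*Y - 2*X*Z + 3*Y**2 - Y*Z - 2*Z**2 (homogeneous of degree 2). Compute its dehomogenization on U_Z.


f(x, y) = -2*x*y - 2*x + 3*y**2 - y - 2

On U_Z we set Z = 1. Each monomial c·X^i·Y^j·Z^k in F becomes c·x^i·y^j·1^k = c·x^i·y^j.
Substituting Z = 1: F(X, Y, 1) = -2*x*y - 2*x + 3*y**2 - y - 2.
Note: deg(f) ≤ deg(F) = 2; strict inequality happens when F is divisible by Z (lost terms).


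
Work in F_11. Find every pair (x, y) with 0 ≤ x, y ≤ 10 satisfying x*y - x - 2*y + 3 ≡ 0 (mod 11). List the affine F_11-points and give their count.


Affine F_11-points: {(0, 7), (1, 2), (3, 0), (4, 6), (5, 8), (6, 9), (7, 3), (8, 10), (9, 4), (10, 5)}; count = 10.

For each of the 121 pairs (x, y) ∈ F_11², evaluate f(x, y) mod 11. Record the zeros.
  x = 0: [0↦3, 1↦1, 2↦10, 3↦8, 4↦6, 5↦4, 6↦2, 7↦0, 8↦9, 9↦7, 10↦5]  zeros at y ∈ {7}
  x = 1: [0↦2, 1↦1, 2↦0, 3↦10, 4↦9, 5↦8, 6↦7, 7↦6, 8↦5, 9↦4, 10↦3]  zeros at y ∈ {2}
  x = 2: [0↦1, 1↦1, 2↦1, 3↦1, 4↦1, 5↦1, 6↦1, 7↦1, 8↦1, 9↦1, 10↦1]  zeros at y ∈ ∅
  x = 3: [0↦0, 1↦1, 2↦2, 3↦3, 4↦4, 5↦5, 6↦6, 7↦7, 8↦8, 9↦9, 10↦10]  zeros at y ∈ {0}
  x = 4: [0↦10, 1↦1, 2↦3, 3↦5, 4↦7, 5↦9, 6↦0, 7↦2, 8↦4, 9↦6, 10↦8]  zeros at y ∈ {6}
  x = 5: [0↦9, 1↦1, 2↦4, 3↦7, 4↦10, 5↦2, 6↦5, 7↦8, 8↦0, 9↦3, 10↦6]  zeros at y ∈ {8}
  x = 6: [0↦8, 1↦1, 2↦5, 3↦9, 4↦2, 5↦6, 6↦10, 7↦3, 8↦7, 9↦0, 10↦4]  zeros at y ∈ {9}
  x = 7: [0↦7, 1↦1, 2↦6, 3↦0, 4↦5, 5↦10, 6↦4, 7↦9, 8↦3, 9↦8, 10↦2]  zeros at y ∈ {3}
  x = 8: [0↦6, 1↦1, 2↦7, 3↦2, 4↦8, 5↦3, 6↦9, 7↦4, 8↦10, 9↦5, 10↦0]  zeros at y ∈ {10}
  x = 9: [0↦5, 1↦1, 2↦8, 3↦4, 4↦0, 5↦7, 6↦3, 7↦10, 8↦6, 9↦2, 10↦9]  zeros at y ∈ {4}
  x = 10: [0↦4, 1↦1, 2↦9, 3↦6, 4↦3, 5↦0, 6↦8, 7↦5, 8↦2, 9↦10, 10↦7]  zeros at y ∈ {5}
Collecting zeros: affine points = {(0, 7), (1, 2), (3, 0), (4, 6), (5, 8), (6, 9), (7, 3), (8, 10), (9, 4), (10, 5)}.
Total count |C(F_11)_aff| = 10.


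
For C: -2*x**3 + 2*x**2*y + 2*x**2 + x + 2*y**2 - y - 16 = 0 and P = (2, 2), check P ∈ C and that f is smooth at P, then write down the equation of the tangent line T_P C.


Tangent line at P: x + 15*y - 32 = 0.

Step 1: f(2, 2) = 0, so P lies on C.
Step 2: partial derivatives
  f_x(x, y) = -6*x**2 + 4*x*y + 4*x + 1, f_y(x, y) = 2*x**2 + 4*y - 1.
  f_x(P) = 1, f_y(P) = 15 (gradient nonzero, so P is smooth).
Step 3: tangent line at P: 1·(x − 2) + 15·(y − 2) = 0.
Expanding: x + 15*y - 32 = 0.


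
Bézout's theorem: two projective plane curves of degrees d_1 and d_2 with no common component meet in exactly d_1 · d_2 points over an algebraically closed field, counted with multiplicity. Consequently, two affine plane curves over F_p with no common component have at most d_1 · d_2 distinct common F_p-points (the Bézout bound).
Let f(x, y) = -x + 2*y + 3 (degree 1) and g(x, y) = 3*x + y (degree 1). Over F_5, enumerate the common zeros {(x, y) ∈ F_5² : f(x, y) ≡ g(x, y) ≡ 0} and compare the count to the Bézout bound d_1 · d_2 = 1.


Common zeros: {(4, 3)}; count = 1; Bézout bound = 1.

deg(f) = 1, deg(g) = 1, so Bézout bound = 1.
Scan x ∈ F_5. For each x, list the y ∈ F_5 with f(x, y) ≡ 0 and those with g(x, y) ≡ 0 (mod 5); the common zeros in that column are the intersection.
  x = 0: f ≡ 0 at y ∈ {1}; g ≡ 0 at y ∈ {0}; common: ∅.
  x = 1: f ≡ 0 at y ∈ {4}; g ≡ 0 at y ∈ {2}; common: ∅.
  x = 2: f ≡ 0 at y ∈ {2}; g ≡ 0 at y ∈ {4}; common: ∅.
  x = 3: f ≡ 0 at y ∈ {0}; g ≡ 0 at y ∈ {1}; common: ∅.
  x = 4: f ≡ 0 at y ∈ {3}; g ≡ 0 at y ∈ {3}; common: {3}.
Collecting: common zeros = {(4, 3)}, so the count is 1.
Comparison with the Bézout bound: 1 ≤ 1 = deg(f)·deg(g), as expected for curves with no common component (the bound is attained).


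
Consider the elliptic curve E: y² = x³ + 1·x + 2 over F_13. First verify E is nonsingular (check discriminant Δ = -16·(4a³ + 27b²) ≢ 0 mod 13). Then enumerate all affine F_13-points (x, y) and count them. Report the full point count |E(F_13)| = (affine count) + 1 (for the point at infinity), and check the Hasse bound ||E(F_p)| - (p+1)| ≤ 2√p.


Affine points = {(1, 2), (1, 11), (2, 5), (2, 8), (6, 4), (6, 9), (7, 1), (7, 12), (9, 5), (9, 8), (12, 0)}; affine count = 11; |E(F_13)| = 12.

Discriminant check: Δ ∝ 4a³ + 27b² = 4·1³ + 27·2² = 4·1 + 27·4 ≡ 8 (mod 13). Nonzero ⇒ E is nonsingular.
For each x ∈ F_13, compute rhs = x³ + 1·x + 2 mod 13, then count y ∈ F_13 with y² ≡ rhs.
  x = 0: rhs = 2, matching y values: none (0 points).
  x = 1: rhs = 4, matching y values: 2, 11 (2 points).
  x = 2: rhs = 12, matching y values: 5, 8 (2 points).
  x = 3: rhs = 6, matching y values: none (0 points).
  x = 4: rhs = 5, matching y values: none (0 points).
  x = 5: rhs = 2, matching y values: none (0 points).
  x = 6: rhs = 3, matching y values: 4, 9 (2 points).
  x = 7: rhs = 1, matching y values: 1, 12 (2 points).
  x = 8: rhs = 2, matching y values: none (0 points).
  x = 9: rhs = 12, matching y values: 5, 8 (2 points).
  x = 10: rhs = 11, matching y values: none (0 points).
  x = 11: rhs = 5, matching y values: none (0 points).
  x = 12: rhs = 0, matching y values: 0 (1 points).
Total affine count: 11.
Full point count |E(F_13)| = 11 + 1 = 12.
Hasse bound: |12 − (13+1)| = |-2| = 2 ≤ 2√13 ≈ 7.2111 ✓.


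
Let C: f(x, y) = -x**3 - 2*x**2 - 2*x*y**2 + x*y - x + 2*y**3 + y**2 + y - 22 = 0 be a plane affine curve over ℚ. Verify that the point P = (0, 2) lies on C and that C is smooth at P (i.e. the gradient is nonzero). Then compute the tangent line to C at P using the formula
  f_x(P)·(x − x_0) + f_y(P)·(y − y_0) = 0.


Tangent line at P: -7*x + 29*y - 58 = 0.

Step 1: f(0, 2) = 0, so P lies on C.
Step 2: partial derivatives
  f_x(x, y) = -3*x**2 - 4*x - 2*y**2 + y - 1, f_y(x, y) = -4*x*y + x + 6*y**2 + 2*y + 1.
  f_x(P) = -7, f_y(P) = 29 (gradient nonzero, so P is smooth).
Step 3: tangent line at P: -7·(x − 0) + 29·(y − 2) = 0.
Expanding: -7*x + 29*y - 58 = 0.


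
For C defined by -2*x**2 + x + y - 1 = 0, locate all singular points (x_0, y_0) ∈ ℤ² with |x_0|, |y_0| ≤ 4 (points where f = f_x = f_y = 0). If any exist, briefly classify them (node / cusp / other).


No singular points in the scanned grid; C is smooth there.

Compute partial derivatives:
  f_x = 1 - 4*x.
  f_y = 1.
f_y = 1 is a nonzero constant, so f_y never vanishes: no point (x, y) can satisfy f = f_x = f_y = 0. In particular no (x, y) ∈ {−4, ..., 4}² is singular; the curve is smooth.


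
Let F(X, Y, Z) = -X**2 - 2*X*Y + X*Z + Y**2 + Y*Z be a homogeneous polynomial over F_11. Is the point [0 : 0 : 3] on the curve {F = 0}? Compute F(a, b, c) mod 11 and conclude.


F(0,0,3) ≡ 0 (mod 11); P is on the curve.

Evaluate F(0, 0, 3) term-by-term (mod 11).
  -X**2 ↦ -1·0·1·1 = 0
  -2*X*Y ↦ -2·0·0·1 = 0
  X*Z ↦ 1·0·1·3 = 0
  Y**2 ↦ 1·1·0·1 = 0
  Y*Z ↦ 1·1·0·3 = 0
Sum: F(0, 0, 3) = (0) + (0) + (0) + (0) + (0) = 0.
Reducing mod 11: 0 ≡ 0 (mod 11).
Since F(a, b, c) ≡ 0 (mod 11), P lies on the curve.


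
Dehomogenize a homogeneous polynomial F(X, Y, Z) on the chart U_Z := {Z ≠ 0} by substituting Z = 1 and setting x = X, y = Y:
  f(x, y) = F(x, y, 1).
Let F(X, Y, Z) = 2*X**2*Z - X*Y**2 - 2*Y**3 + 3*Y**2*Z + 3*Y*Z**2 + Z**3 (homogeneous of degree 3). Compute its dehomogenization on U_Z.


f(x, y) = 2*x**2 - x*y**2 - 2*y**3 + 3*y**2 + 3*y + 1

On U_Z we set Z = 1. Each monomial c·X^i·Y^j·Z^k in F becomes c·x^i·y^j·1^k = c·x^i·y^j.
Substituting Z = 1: F(X, Y, 1) = 2*x**2 - x*y**2 - 2*y**3 + 3*y**2 + 3*y + 1.
Note: deg(f) ≤ deg(F) = 3; strict inequality happens when F is divisible by Z (lost terms).


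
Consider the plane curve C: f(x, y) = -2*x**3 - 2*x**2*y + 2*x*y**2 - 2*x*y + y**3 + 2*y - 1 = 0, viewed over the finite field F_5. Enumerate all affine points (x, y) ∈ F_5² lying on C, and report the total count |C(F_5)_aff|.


Affine F_5-points: {(1, 4), (3, 0), (3, 1), (3, 3), (4, 2)}; count = 5.

For each of the 25 pairs (x, y) ∈ F_5², evaluate f(x, y) mod 5. Record the zeros.
  x = 0: [0↦4, 1↦2, 2↦1, 3↦2, 4↦1]  zeros at y ∈ ∅
  x = 1: [0↦2, 1↦3, 2↦4, 3↦1, 4↦0]  zeros at y ∈ {4}
  x = 2: [0↦3, 1↦3, 2↦2, 3↦1, 4↦1]  zeros at y ∈ ∅
  x = 3: [0↦0, 1↦0, 2↦3, 3↦0, 4↦2]  zeros at y ∈ {0, 1, 3}
  x = 4: [0↦1, 1↦2, 2↦0, 3↦1, 4↦1]  zeros at y ∈ {2}
Collecting zeros: affine points = {(1, 4), (3, 0), (3, 1), (3, 3), (4, 2)}.
Total count |C(F_5)_aff| = 5.
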